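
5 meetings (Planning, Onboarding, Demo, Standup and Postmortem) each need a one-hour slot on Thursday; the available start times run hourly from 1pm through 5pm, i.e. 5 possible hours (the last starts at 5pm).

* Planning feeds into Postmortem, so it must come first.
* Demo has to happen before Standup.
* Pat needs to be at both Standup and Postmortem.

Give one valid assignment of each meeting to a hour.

Planning -> 1pm, Onboarding -> 1pm, Postmortem -> 3pm, Demo -> 1pm, Standup -> 2pm

Checking: Demo(1pm) before Standup(2pm); Planning(1pm) before Postmortem(3pm); Standup(2pm) != Postmortem(3pm).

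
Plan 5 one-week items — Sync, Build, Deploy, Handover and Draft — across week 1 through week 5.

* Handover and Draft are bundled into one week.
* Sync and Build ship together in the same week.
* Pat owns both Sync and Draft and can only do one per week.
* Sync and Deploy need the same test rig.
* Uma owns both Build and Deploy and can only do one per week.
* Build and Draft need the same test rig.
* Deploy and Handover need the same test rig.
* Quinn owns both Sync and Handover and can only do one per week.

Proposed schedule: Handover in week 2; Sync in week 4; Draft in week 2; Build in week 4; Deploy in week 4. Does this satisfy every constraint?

No — it violates: Sync and Deploy need the same test rig

Sync and Build ship together in the same week — holds.
Uma owns both Build and Deploy and can only do one per week — violated.
Quinn owns both Sync and Handover and can only do one per week — holds.
Deploy and Handover need the same test rig — holds.
Handover and Draft are bundled into one week — holds.
Build and Draft need the same test rig — holds.
Pat owns both Sync and Draft and can only do one per week — holds.
Sync and Deploy need the same test rig — violated.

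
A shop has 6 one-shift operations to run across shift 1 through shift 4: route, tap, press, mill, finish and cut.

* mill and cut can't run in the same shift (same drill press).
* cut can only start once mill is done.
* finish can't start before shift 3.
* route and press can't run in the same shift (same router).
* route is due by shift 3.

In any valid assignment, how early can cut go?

shift 2

Precedence pushes cut to at least shift 2.
cut at shift 2 is achievable: route=shift 1, press=shift 2, mill=shift 1, cut=shift 2, tap=shift 1, finish=shift 3.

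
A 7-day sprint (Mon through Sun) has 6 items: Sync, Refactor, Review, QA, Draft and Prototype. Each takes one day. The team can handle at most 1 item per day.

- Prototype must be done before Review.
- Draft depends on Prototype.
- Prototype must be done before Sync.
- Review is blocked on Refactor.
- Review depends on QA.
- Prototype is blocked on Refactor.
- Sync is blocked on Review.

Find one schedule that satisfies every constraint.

Draft=Sat, Review=Thu, QA=Wed, Refactor=Mon, Prototype=Tue, Sync=Fri

Checking: Refactor(Mon) before Review(Thu); Prototype(Tue) before Review(Thu); Prototype(Tue) before Sync(Fri); QA(Wed) before Review(Thu); Prototype(Tue) before Draft(Sat); Refactor(Mon) before Prototype(Tue); Review(Thu) before Sync(Fri); max 1 per day (cap 1).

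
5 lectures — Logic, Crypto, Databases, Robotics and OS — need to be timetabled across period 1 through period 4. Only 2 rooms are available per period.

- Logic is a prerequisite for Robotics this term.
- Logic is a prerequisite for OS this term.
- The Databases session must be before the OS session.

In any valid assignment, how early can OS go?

period 2

Precedence pushes OS to at least period 2.
OS at period 2 is achievable: Crypto in period 3, Logic in period 1, Databases in period 1, Robotics in period 2, OS in period 2.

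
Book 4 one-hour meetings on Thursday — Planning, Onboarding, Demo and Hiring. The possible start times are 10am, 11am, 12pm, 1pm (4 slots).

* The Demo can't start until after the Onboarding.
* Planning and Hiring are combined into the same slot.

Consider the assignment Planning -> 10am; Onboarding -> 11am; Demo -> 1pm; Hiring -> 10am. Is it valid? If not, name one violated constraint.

Yes

The Demo can't start until after the Onboarding — holds.
Planning and Hiring are combined into the same slot — holds.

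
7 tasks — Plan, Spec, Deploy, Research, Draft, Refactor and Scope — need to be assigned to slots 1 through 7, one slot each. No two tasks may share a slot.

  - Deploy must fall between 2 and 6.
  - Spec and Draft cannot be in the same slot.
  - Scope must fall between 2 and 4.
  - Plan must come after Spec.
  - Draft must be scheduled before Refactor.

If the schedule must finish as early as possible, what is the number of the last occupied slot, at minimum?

slot 7

The precedence chain requires at least 2 distinct slots.
With at most 1 per slot and 7 tasks, at least 7 slots are needed.
7 works (last occupied slot: 7): for example Scope -> 2, Deploy -> 3, Refactor -> 6, Plan -> 4, Draft -> 5, Spec -> 1, Research -> 7.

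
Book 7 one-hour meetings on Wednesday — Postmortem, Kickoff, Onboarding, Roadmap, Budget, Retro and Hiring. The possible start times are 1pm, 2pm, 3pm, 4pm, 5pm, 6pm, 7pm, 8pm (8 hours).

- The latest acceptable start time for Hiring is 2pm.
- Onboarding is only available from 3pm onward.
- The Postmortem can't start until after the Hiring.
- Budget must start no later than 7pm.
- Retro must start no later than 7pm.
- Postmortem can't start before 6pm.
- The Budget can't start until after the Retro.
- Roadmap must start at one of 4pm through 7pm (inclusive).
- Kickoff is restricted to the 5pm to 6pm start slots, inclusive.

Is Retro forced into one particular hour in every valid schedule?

No

Retro can be 1pm (e.g. Onboarding=3pm, Hiring=1pm, Budget=2pm, Roadmap=4pm, Postmortem=6pm, Kickoff=5pm, Retro=1pm) or 2pm (e.g. Budget in 3pm; Onboarding in 3pm; Roadmap in 4pm; Hiring in 1pm; Kickoff in 5pm; Postmortem in 6pm; Retro in 2pm).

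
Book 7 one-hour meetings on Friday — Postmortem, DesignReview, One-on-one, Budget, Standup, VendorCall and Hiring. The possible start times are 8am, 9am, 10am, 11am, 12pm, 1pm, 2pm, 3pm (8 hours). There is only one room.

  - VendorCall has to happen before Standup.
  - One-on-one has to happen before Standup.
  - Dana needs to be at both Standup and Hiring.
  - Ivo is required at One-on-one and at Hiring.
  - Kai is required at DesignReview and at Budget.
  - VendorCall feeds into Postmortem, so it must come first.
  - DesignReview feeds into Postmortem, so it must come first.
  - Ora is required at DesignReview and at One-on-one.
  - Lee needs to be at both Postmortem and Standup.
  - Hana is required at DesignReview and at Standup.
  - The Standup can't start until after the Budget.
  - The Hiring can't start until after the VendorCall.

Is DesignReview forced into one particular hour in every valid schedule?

No

DesignReview can be 8am (e.g. DesignReview -> 8am; Postmortem -> 1pm; One-on-one -> 10am; Standup -> 12pm; VendorCall -> 9am; Hiring -> 2pm; Budget -> 11am) or 9am (e.g. DesignReview -> 9am, VendorCall -> 8am, Standup -> 12pm, Postmortem -> 1pm, Hiring -> 2pm, Budget -> 11am, One-on-one -> 10am).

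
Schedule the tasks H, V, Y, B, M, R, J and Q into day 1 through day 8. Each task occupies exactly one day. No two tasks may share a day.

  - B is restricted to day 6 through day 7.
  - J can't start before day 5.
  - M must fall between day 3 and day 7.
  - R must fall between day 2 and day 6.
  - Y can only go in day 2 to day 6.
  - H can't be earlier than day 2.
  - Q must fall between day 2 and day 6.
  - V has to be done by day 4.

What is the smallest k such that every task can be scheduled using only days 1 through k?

8

With at most 1 per day and 8 tasks, at least 8 days are needed.
B can't be placed before day 6, so the schedule must run through at least day 6.
8 works (last occupied day: day 8): for example Y -> day 2; Q -> day 4; J -> day 5; R -> day 3; B -> day 6; H -> day 8; V -> day 1; M -> day 7.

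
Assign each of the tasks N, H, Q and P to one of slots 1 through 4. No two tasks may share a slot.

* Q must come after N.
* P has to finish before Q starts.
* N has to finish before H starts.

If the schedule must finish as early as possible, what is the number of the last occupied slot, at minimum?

slot 4

The precedence chain requires at least 2 distinct slots.
With at most 1 per slot and 4 tasks, at least 4 slots are needed.
4 works (last occupied slot: 4): for example P -> 2; Q -> 3; N -> 1; H -> 4.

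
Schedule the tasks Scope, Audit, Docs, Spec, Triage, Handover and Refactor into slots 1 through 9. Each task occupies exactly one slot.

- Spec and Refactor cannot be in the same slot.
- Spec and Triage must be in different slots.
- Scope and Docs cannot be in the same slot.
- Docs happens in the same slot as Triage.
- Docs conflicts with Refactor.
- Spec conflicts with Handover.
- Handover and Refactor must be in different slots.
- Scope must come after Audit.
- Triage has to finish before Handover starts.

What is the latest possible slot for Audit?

8

Downstream work caps Audit at 8.
Audit at 8 is achievable: Refactor -> 4, Docs -> 1, Audit -> 8, Handover -> 2, Spec -> 3, Triage -> 1, Scope -> 9.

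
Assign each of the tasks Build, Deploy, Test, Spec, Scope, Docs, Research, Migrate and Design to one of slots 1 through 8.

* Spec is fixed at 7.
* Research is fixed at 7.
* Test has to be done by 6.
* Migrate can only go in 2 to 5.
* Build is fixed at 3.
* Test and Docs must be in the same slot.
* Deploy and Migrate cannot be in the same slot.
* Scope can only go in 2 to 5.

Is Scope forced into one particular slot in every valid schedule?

No

Scope can be 2 (e.g. Design -> 1, Test -> 1, Build -> 3, Docs -> 1, Spec -> 7, Scope -> 2, Migrate -> 2, Research -> 7, Deploy -> 1) or 3 (e.g. Test in 1; Research in 7; Docs in 1; Build in 3; Spec in 7; Scope in 3; Deploy in 1; Migrate in 2; Design in 1).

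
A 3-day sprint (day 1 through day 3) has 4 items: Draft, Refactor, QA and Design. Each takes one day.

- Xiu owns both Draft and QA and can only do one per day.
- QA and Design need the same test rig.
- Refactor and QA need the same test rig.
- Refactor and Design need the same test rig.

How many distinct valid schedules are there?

Splitting on Draft: it can be day 1 (4), day 2 (4), day 3 (4). Listing each branch's schedules as (Refactor, QA, Design) by day number:
Draft=day 1: (1,2,3) (1,3,2) (2,3,1) (3,2,1) — 4.
Draft=day 2: (1,3,2) (2,1,3) (2,3,1) (3,1,2) — 4.
Draft=day 3: (1,2,3) (2,1,3) (3,1,2) (3,2,1) — 4.
Summing: 4 + 4 + 4 = 12.

12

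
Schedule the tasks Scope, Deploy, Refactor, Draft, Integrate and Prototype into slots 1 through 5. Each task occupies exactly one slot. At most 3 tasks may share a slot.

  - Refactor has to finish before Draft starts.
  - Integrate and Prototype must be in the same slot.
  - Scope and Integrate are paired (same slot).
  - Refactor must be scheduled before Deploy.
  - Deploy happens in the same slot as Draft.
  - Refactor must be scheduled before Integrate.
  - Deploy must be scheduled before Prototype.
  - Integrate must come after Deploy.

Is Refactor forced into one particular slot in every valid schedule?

No

Refactor can be 1 (e.g. Draft in 2; Prototype in 3; Deploy in 2; Scope in 3; Integrate in 3; Refactor in 1) or 2 (e.g. Prototype -> 4, Integrate -> 4, Scope -> 4, Deploy -> 3, Draft -> 3, Refactor -> 2).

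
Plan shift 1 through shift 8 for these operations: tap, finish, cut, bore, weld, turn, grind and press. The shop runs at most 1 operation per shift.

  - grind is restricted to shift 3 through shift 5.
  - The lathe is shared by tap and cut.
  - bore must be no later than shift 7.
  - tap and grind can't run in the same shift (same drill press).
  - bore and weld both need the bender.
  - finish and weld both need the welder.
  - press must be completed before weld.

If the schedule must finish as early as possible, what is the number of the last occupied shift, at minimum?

The precedence chain requires at least 2 distinct shifts.
With at most 1 per shift and 8 operations, at least 8 shifts are needed.
grind can't be placed before shift 3, so the schedule must run through at least shift 3.
8 works (last occupied shift: shift 8): for example weld=shift 4, grind=shift 3, tap=shift 5, bore=shift 1, turn=shift 8, press=shift 2, finish=shift 6, cut=shift 7.

shift 8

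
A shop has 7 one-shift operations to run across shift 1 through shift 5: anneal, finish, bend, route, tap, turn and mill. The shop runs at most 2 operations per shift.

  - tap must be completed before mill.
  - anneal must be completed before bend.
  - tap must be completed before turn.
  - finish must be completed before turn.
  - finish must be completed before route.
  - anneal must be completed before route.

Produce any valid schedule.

tap=shift 2, finish=shift 1, turn=shift 3, mill=shift 4, anneal=shift 1, bend=shift 3, route=shift 2

Checking: tap(shift 2) before mill(shift 4); finish(shift 1) before turn(shift 3); anneal(shift 1) before bend(shift 3); anneal(shift 1) before route(shift 2); tap(shift 2) before turn(shift 3); finish(shift 1) before route(shift 2); max 2 per shift (cap 2).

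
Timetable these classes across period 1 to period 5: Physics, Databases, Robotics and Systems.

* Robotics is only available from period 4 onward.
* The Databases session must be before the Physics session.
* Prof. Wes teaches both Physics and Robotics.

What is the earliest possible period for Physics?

period 2

Precedence pushes Physics to at least period 2.
Physics at period 2 is achievable: Robotics -> period 4, Physics -> period 2, Systems -> period 1, Databases -> period 1.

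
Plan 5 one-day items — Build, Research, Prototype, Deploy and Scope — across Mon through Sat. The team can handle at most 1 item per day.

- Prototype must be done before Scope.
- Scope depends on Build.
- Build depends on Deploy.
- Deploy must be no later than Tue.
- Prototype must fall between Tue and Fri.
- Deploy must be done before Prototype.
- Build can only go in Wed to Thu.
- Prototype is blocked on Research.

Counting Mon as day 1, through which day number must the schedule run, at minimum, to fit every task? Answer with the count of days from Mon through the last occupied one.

5

The precedence chain requires at least 3 distinct days.
With at most 1 per day and 5 tasks, at least 5 days are needed.
Propagating the time windows through the other constraints, Scope can't land before Thu — that is day 4 counting from Mon — so the schedule must run through at least 4 days.
5 works (last occupied day: Fri): for example Prototype -> Thu, Deploy -> Mon, Research -> Tue, Build -> Wed, Scope -> Fri.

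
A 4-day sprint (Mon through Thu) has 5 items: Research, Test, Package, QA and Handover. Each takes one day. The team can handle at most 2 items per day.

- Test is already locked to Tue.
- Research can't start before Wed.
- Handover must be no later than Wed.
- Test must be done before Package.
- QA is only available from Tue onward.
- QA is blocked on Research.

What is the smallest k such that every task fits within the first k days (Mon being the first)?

4 days

The precedence chain requires at least 2 distinct days.
With at most 2 per day and 5 tasks, at least 3 days are needed.
Propagating the time windows through the other constraints, QA can't land before Thu — that is day 4 counting from Mon — so the schedule must run through at least 4 days.
4 works (last occupied day: Thu): for example Package in Wed; QA in Thu; Handover in Mon; Research in Wed; Test in Tue.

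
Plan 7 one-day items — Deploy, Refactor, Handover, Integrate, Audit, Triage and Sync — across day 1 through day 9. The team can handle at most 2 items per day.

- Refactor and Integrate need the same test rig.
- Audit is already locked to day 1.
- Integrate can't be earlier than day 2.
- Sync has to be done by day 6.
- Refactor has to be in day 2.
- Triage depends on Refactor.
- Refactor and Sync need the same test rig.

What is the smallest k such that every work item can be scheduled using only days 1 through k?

4 days

The precedence chain requires at least 2 distinct days.
With at most 2 per day and 7 work items, at least 4 days are needed.
Propagating the time windows through the other constraints, Triage can't land before day 3, so the schedule must run through at least day 3.
4 works (last occupied day: day 4): for example Integrate in day 3, Handover in day 2, Sync in day 4, Deploy in day 1, Triage in day 3, Audit in day 1, Refactor in day 2.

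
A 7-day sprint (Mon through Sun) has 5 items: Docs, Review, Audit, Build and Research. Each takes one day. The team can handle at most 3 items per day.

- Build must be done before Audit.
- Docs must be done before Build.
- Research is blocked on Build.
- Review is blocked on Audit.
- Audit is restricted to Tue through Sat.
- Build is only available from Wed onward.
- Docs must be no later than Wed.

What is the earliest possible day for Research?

Precedence pushes Research to at least Thu.
Research at Thu is achievable: Docs in Mon; Research in Thu; Build in Wed; Review in Fri; Audit in Thu.

Thu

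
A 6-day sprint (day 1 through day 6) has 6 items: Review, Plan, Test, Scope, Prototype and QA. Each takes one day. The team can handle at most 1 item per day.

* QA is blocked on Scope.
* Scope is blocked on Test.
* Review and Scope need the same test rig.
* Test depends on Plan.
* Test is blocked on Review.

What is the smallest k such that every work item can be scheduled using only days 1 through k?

6 days

The precedence chain requires at least 4 distinct days.
With at most 1 per day and 6 work items, at least 6 days are needed.
6 works (last occupied day: day 6): for example Test=day 3, Review=day 1, Prototype=day 6, Scope=day 4, Plan=day 2, QA=day 5.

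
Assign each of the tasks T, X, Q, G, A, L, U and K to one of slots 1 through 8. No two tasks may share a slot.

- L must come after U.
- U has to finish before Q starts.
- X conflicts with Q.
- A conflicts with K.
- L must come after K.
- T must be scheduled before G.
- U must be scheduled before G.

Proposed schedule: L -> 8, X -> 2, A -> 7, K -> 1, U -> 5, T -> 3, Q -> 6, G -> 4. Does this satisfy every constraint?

Invalid. U must be scheduled before G.

L must come after U — holds.
L must come after K — holds.
A conflicts with K — holds.
T must be scheduled before G — holds.
X conflicts with Q — holds.
U must be scheduled before G — violated.
U has to finish before Q starts — holds.
No two tasks may share a slot — holds.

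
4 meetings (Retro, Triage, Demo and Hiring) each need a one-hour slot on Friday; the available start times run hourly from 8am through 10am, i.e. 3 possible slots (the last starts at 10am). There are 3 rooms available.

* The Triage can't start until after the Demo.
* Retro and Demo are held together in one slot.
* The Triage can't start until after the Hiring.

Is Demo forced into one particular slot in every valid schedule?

No

Demo can be 8am (e.g. Triage in 9am, Demo in 8am, Retro in 8am, Hiring in 8am) or 9am (e.g. Hiring in 8am; Triage in 10am; Demo in 9am; Retro in 9am).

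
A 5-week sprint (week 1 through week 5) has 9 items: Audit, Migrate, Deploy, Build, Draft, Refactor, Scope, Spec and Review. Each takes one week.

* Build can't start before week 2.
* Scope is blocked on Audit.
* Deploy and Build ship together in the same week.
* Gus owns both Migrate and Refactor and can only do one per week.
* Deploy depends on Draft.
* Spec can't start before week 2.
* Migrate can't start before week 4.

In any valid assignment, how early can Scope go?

Precedence pushes Scope to at least week 2.
Scope at week 2 is achievable: Spec -> week 2, Review -> week 1, Draft -> week 1, Build -> week 2, Migrate -> week 4, Scope -> week 2, Audit -> week 1, Deploy -> week 2, Refactor -> week 1.

week 2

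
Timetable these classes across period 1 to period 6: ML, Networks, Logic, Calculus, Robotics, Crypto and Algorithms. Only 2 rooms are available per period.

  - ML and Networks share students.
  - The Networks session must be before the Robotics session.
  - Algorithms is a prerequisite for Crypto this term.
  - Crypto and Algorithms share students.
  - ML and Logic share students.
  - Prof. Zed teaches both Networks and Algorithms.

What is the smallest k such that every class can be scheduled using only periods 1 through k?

The precedence chain requires at least 2 distinct periods.
With at most 2 per period and 7 classes, at least 4 periods are needed.
4 works (last occupied period: period 4): for example Calculus in period 4; Logic in period 1; Crypto in period 3; Networks in period 1; Algorithms in period 2; Robotics in period 2; ML in period 3.

4 periods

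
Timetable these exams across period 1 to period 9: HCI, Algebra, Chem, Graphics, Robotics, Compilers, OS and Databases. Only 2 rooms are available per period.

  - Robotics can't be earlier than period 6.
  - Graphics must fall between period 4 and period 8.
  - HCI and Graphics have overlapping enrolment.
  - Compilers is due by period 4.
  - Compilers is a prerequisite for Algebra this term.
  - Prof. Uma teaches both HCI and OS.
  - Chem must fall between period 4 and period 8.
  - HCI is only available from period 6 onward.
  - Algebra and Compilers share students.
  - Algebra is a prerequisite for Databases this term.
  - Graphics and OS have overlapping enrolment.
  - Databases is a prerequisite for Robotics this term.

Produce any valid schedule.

Databases -> period 3, Algebra -> period 2, Compilers -> period 1, Chem -> period 4, Robotics -> period 6, OS -> period 1, HCI -> period 6, Graphics -> period 4

Checking: Compilers(period 1) before Algebra(period 2); Algebra(period 2) before Databases(period 3); Databases(period 3) before Robotics(period 6); Algebra(period 2) != Compilers(period 1); Graphics(period 4) != OS(period 1); HCI(period 6) != Graphics(period 4); HCI(period 6) != OS(period 1); Compilers=period 1 in [period 1,period 4]; Chem=period 4 in [period 4,period 8]; HCI=period 6 in [period 6,period 9]; Robotics=period 6 in [period 6,period 9]; Graphics=period 4 in [period 4,period 8]; max 2 per period (cap 2).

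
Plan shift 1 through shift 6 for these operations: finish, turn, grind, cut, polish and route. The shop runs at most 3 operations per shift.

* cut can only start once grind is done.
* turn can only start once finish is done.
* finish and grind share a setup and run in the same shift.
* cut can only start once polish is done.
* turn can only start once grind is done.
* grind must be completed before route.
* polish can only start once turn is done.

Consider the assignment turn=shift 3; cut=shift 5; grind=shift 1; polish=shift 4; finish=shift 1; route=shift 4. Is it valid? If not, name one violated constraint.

cut can only start once polish is done — holds.
polish can only start once turn is done — holds.
cut can only start once grind is done — holds.
finish and grind share a setup and run in the same shift — holds.
The shop runs at most 3 operations per shift — holds.
turn can only start once grind is done — holds.
grind must be completed before route — holds.
turn can only start once finish is done — holds.

Valid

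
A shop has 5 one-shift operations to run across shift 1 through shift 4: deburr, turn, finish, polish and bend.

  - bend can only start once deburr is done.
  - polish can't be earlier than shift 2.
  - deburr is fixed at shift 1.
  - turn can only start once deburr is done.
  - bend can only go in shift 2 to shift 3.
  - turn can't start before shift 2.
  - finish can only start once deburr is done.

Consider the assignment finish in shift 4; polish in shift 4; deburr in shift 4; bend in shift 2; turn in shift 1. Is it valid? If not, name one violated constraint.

Invalid. turn can only start once deburr is done.

turn can't start before shift 2 — violated.
polish can't be earlier than shift 2 — holds.
turn can only start once deburr is done — violated.
bend can only go in shift 2 to shift 3 — holds.
bend can only start once deburr is done — violated.
finish can only start once deburr is done — violated.
deburr is fixed at shift 1 — violated.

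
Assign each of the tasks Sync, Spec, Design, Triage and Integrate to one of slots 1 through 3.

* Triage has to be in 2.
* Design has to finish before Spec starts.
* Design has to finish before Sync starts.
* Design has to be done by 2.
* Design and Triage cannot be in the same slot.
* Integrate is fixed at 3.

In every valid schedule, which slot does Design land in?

Design's window is 1–2.
Triage is fixed at 2, and Design can't share a slot with Triage.
So Design must be 1.

1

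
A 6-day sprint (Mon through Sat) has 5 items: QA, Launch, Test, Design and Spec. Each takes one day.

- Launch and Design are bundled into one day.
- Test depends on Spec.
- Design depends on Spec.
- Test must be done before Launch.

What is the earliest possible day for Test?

Tue

Precedence pushes Test to at least Tue; downstream work caps Test at Fri.
Test at Tue is achievable: Design=Wed, Spec=Mon, Test=Tue, QA=Mon, Launch=Wed.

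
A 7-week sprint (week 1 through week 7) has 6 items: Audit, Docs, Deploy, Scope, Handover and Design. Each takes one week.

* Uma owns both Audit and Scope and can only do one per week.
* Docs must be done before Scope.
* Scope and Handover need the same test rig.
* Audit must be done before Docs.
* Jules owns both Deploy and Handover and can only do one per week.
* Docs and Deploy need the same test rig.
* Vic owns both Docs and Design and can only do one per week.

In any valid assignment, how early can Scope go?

Precedence pushes Scope to at least week 3.
Scope at week 3 is achievable: Handover -> week 2; Docs -> week 2; Scope -> week 3; Deploy -> week 1; Design -> week 1; Audit -> week 1.

week 3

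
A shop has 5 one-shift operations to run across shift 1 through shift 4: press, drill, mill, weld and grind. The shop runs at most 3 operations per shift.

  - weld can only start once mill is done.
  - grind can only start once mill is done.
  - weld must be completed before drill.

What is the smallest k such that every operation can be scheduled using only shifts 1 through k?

The precedence chain requires at least 3 distinct shifts.
With at most 3 per shift and 5 operations, at least 2 shifts are needed.
3 works (last occupied shift: shift 3): for example drill -> shift 3, grind -> shift 2, weld -> shift 2, mill -> shift 1, press -> shift 1.

3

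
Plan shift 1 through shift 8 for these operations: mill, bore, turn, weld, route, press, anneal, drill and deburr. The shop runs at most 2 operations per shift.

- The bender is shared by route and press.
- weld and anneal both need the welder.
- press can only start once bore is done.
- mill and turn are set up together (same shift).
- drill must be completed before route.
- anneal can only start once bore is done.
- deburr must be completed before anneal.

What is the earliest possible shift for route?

shift 2

Precedence pushes route to at least shift 2.
route at shift 2 is achievable: route -> shift 2; press -> shift 3; bore -> shift 1; anneal -> shift 3; mill -> shift 4; drill -> shift 1; turn -> shift 4; deburr -> shift 2; weld -> shift 5.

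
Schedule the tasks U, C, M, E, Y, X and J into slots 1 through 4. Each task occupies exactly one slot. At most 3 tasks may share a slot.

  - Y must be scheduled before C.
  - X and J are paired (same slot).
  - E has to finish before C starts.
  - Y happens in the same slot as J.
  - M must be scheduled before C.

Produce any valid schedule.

Y -> 2; C -> 3; M -> 1; U -> 1; E -> 1; X -> 2; J -> 2

Checking: Y(2) before C(3); M(1) before C(3); E(1) before C(3); X = J = 2; Y = J = 2; max 3 per slot (cap 3).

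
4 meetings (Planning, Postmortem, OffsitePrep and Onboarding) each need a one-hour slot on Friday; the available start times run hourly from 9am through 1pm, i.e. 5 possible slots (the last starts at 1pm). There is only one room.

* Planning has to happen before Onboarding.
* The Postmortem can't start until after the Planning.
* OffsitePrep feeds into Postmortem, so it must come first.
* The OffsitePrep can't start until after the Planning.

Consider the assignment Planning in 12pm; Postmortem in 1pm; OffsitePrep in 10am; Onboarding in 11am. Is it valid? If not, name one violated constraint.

No — it violates: The OffsitePrep can't start until after the Planning

The OffsitePrep can't start until after the Planning — violated.
The Postmortem can't start until after the Planning — holds.
OffsitePrep feeds into Postmortem, so it must come first — holds.
There is only one room — holds.
Planning has to happen before Onboarding — violated.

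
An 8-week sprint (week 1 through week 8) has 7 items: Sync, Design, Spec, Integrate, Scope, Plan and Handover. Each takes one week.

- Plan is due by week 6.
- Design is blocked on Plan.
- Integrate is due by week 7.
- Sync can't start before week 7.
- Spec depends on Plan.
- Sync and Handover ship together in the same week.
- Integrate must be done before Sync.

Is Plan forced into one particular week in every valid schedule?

Plan can be week 1 (e.g. Handover=week 7; Plan=week 1; Integrate=week 1; Sync=week 7; Design=week 2; Scope=week 1; Spec=week 2) or week 2 (e.g. Sync in week 7, Design in week 3, Spec in week 3, Integrate in week 1, Handover in week 7, Scope in week 1, Plan in week 2).

No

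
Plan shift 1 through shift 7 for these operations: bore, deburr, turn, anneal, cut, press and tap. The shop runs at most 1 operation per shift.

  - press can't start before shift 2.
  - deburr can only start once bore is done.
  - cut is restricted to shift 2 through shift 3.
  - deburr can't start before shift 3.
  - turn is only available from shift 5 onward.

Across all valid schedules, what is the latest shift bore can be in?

shift 6

Downstream work caps bore at shift 6.
bore at shift 6 is achievable: bore -> shift 6; anneal -> shift 1; press -> shift 3; tap -> shift 4; cut -> shift 2; deburr -> shift 7; turn -> shift 5.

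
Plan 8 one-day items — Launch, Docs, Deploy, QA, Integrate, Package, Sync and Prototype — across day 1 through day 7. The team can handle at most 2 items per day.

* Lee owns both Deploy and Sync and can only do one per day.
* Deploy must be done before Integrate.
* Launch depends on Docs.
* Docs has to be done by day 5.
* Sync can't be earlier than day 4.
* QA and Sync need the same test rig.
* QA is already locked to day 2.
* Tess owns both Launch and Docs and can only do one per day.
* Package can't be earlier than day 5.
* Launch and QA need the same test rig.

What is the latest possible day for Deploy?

day 6

Downstream work caps Deploy at day 6.
Deploy at day 6 is achievable: Package=day 5; Docs=day 1; Integrate=day 7; QA=day 2; Deploy=day 6; Prototype=day 1; Launch=day 3; Sync=day 4.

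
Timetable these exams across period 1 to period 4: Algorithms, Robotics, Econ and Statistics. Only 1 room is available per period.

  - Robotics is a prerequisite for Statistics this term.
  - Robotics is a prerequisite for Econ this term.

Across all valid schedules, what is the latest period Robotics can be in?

period 2

Downstream work caps Robotics at period 3.
Robotics at period 2 is achievable: Robotics in period 2; Algorithms in period 1; Statistics in period 4; Econ in period 3.
Nothing later works — the capacity limit rule out every period after period 2.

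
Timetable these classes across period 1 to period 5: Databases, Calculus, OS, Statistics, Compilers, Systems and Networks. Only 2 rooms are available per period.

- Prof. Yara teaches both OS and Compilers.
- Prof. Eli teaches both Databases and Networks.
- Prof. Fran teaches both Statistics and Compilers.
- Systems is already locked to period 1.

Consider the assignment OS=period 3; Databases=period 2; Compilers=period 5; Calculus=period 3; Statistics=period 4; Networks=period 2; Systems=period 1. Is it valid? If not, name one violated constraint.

No — it violates: Prof. Eli teaches both Databases and Networks

Systems is already locked to period 1 — holds.
Prof. Eli teaches both Databases and Networks — violated.
Prof. Yara teaches both OS and Compilers — holds.
Prof. Fran teaches both Statistics and Compilers — holds.
Only 2 rooms are available per period — holds.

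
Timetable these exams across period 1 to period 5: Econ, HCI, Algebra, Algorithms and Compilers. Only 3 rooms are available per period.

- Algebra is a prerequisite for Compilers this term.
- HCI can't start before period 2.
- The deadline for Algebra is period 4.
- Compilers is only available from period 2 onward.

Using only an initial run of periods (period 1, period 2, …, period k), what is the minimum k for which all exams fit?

2

The precedence chain requires at least 2 distinct periods.
With at most 3 per period and 5 exams, at least 2 periods are needed.
2 works (last occupied period: period 2): for example Econ -> period 1, HCI -> period 2, Compilers -> period 2, Algorithms -> period 1, Algebra -> period 1.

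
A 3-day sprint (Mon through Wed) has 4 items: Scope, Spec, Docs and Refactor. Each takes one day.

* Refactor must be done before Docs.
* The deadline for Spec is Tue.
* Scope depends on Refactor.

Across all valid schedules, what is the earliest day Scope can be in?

Tue

Precedence pushes Scope to at least Tue.
Scope at Tue is achievable: Refactor=Mon, Spec=Mon, Scope=Tue, Docs=Tue.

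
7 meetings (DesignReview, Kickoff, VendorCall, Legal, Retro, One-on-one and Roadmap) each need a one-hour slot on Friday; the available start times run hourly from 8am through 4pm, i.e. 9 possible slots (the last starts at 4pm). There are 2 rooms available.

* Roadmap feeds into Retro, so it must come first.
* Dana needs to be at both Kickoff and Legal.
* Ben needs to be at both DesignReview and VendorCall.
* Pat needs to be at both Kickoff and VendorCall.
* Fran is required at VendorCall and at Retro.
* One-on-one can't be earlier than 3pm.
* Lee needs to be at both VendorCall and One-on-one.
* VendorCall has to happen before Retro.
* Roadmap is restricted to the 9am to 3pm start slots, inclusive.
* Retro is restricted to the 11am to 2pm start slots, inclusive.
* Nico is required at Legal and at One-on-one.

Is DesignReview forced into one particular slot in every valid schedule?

DesignReview can be 8am (e.g. Retro -> 11am; VendorCall -> 9am; Legal -> 10am; Kickoff -> 8am; DesignReview -> 8am; One-on-one -> 3pm; Roadmap -> 9am) or 9am (e.g. Retro=11am; DesignReview=9am; Legal=8am; VendorCall=8am; One-on-one=3pm; Roadmap=9am; Kickoff=10am).

No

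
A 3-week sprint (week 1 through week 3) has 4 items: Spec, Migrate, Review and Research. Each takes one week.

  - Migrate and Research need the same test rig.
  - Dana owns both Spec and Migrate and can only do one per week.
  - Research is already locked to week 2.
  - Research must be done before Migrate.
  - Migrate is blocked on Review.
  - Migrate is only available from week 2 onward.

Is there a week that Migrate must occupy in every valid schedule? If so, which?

Migrate's window is week 2–week 3.
Research is fixed at week 2, and Migrate can't share a week with Research.
So Migrate must be week 3.

week 3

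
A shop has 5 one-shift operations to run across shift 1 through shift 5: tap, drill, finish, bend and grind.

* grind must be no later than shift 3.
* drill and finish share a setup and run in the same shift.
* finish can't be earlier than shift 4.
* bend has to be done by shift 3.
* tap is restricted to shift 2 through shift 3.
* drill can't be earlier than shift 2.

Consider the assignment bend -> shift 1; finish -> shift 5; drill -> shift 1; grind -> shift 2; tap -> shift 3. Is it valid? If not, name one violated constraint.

drill and finish share a setup and run in the same shift — violated.
grind must be no later than shift 3 — holds.
finish can't be earlier than shift 4 — holds.
bend has to be done by shift 3 — holds.
tap is restricted to shift 2 through shift 3 — holds.
drill can't be earlier than shift 2 — violated.

No — it violates: drill can't be earlier than shift 2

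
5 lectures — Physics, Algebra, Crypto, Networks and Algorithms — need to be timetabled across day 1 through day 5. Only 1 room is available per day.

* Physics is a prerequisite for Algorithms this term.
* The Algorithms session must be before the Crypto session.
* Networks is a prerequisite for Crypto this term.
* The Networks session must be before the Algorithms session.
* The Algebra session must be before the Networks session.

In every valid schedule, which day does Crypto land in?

Precedence pushes Crypto to at least day 4.
So Crypto is pinned to day 5.

day 5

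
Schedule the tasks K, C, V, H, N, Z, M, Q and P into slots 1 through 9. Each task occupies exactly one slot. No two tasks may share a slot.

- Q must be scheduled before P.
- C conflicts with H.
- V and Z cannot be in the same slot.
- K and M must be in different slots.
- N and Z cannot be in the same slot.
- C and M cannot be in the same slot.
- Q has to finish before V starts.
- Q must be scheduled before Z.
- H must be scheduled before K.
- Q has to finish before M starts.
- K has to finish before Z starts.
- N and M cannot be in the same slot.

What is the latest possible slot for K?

8

Precedence pushes K to at least 2; downstream work caps K at 8.
K at 8 is achievable: V in 2; P in 5; N in 7; C in 6; M in 4; Q in 1; K in 8; Z in 9; H in 3.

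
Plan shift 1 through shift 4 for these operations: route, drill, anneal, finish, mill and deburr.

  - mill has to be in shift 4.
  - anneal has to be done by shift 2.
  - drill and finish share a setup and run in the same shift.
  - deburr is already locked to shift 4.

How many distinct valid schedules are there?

Splitting on route: it can be shift 1 (8), shift 2 (8), shift 3 (8), shift 4 (8). Listing each branch's schedules as (drill, anneal, finish, mill, deburr) by shift number:
route=shift 1: (1,1,1,4,4) (1,2,1,4,4) (2,1,2,4,4) (2,2,2,4,4) (3,1,3,4,4) (3,2,3,4,4) (4,1,4,4,4) (4,2,4,4,4) — 8.
route=shift 2: (1,1,1,4,4) (1,2,1,4,4) (2,1,2,4,4) (2,2,2,4,4) (3,1,3,4,4) (3,2,3,4,4) (4,1,4,4,4) (4,2,4,4,4) — 8.
route=shift 3: (1,1,1,4,4) (1,2,1,4,4) (2,1,2,4,4) (2,2,2,4,4) (3,1,3,4,4) (3,2,3,4,4) (4,1,4,4,4) (4,2,4,4,4) — 8.
route=shift 4: (1,1,1,4,4) (1,2,1,4,4) (2,1,2,4,4) (2,2,2,4,4) (3,1,3,4,4) (3,2,3,4,4) (4,1,4,4,4) (4,2,4,4,4) — 8.
Summing: 8 + 8 + 8 + 8 = 32.

32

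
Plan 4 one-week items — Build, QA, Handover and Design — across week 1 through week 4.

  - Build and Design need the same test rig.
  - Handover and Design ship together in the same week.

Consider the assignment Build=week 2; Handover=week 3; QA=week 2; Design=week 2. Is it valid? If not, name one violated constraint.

No — it violates: Handover and Design ship together in the same week

Build and Design need the same test rig — violated.
Handover and Design ship together in the same week — violated.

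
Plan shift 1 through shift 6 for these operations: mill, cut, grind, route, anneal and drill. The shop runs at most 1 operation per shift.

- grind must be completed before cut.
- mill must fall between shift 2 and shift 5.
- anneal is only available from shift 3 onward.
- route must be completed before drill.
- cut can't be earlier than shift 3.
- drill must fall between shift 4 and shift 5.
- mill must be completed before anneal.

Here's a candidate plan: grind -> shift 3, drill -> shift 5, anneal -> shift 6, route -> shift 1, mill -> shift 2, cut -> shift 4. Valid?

mill must be completed before anneal — holds.
anneal is only available from shift 3 onward — holds.
grind must be completed before cut — holds.
mill must fall between shift 2 and shift 5 — holds.
The shop runs at most 1 operation per shift — holds.
drill must fall between shift 4 and shift 5 — holds.
cut can't be earlier than shift 3 — holds.
route must be completed before drill — holds.

Yes, all constraints hold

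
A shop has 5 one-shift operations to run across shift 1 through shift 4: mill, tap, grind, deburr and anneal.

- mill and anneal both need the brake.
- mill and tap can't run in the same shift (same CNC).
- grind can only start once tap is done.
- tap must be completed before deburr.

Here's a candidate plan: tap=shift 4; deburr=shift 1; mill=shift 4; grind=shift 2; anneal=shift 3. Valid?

grind can only start once tap is done — violated.
mill and tap can't run in the same shift (same CNC) — violated.
mill and anneal both need the brake — holds.
tap must be completed before deburr — violated.

No — it violates: tap must be completed before deburr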